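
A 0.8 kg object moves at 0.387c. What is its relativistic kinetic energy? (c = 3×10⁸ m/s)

γ = 1/√(1 - 0.387²) = 1.0845
γ - 1 = 0.08450
KE = (γ-1)mc² = 0.08450 × 0.8 × (3×10⁸)² = 6.084×10¹⁵ J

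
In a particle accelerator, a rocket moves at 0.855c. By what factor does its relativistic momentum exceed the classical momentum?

p_rel = γmv, p_class = mv
Ratio = γ = 1/√(1 - 0.855²)
= 1/√(0.268975) = 1.928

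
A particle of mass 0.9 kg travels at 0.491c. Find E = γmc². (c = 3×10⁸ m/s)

γ = 1/√(1 - 0.491²) = 1.1479
mc² = 0.9 × (3×10⁸)² = 8.100×10¹⁶ J
E = γmc² = 1.1479 × 8.100×10¹⁶ = 9.298×10¹⁶ J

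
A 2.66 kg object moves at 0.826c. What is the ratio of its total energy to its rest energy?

E = γmc², E₀ = mc²
E/E₀ = γ = 1/√(1 - 0.826²) = 1.774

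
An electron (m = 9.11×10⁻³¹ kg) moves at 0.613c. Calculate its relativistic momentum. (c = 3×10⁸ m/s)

γ = 1/√(1 - 0.613²) = 1.2657
v = 0.613 × 3×10⁸ = 1.839×10⁸ m/s
p = γmv = 1.2657 × 9.11×10⁻³¹ × 1.839×10⁸ = 2.120×10⁻²² kg·m/s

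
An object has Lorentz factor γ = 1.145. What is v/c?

From γ = 1/√(1 - v²/c²):
1/γ² = 1/1.145² = 0.76276
v²/c² = 1 - 0.76276 = 0.23724
v/c = √(0.23724) = 0.4871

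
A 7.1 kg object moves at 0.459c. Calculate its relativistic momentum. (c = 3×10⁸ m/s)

γ = 1/√(1 - 0.459²) = 1.1256
v = 0.459 × 3×10⁸ = 1.377×10⁸ m/s
p = γmv = 1.1256 × 7.1 × 1.377×10⁸ = 1.100×10⁹ kg·m/s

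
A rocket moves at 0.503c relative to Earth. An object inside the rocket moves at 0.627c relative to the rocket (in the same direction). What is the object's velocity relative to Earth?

u = (u' + v)/(1 + u'v/c²)
Numerator: 0.627 + 0.503 = 1.13
Denominator: 1 + 0.315381 = 1.315381
u = 1.13/1.315381 = 0.8591c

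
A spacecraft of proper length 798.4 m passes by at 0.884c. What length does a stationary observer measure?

Proper length L₀ = 798.4 m
γ = 1/√(1 - 0.884²) = 2.1391
L = L₀/γ = 798.4/2.1391 = 373.2 m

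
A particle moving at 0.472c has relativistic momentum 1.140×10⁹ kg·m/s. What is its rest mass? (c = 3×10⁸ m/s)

γ = 1/√(1 - 0.472²) = 1.1343
v = 0.472 × 3×10⁸ = 1.416×10⁸ m/s
m = p/(γv) = 1.140×10⁹/(1.1343 × 1.416×10⁸) = 7.098 kg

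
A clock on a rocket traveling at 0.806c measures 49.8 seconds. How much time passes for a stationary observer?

Proper time Δt₀ = 49.8 seconds
γ = 1/√(1 - 0.806²) = 1.6894
Δt = γΔt₀ = 1.6894 × 49.8 = 84.13 seconds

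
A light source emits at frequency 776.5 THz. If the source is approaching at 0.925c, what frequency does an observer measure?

β = v/c = 0.925
(1+β)/(1-β) = 1.925/0.075 = 25.667
Doppler factor = √(25.667) = 5.066
f_obs = 776.5 × 5.066 = 3934 THz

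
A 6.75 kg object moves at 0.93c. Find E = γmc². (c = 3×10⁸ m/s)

γ = 1/√(1 - 0.93²) = 2.721
mc² = 6.75 × (3×10⁸)² = 6.075×10¹⁷ J
E = γmc² = 2.721 × 6.075×10¹⁷ = 1.653×10¹⁸ J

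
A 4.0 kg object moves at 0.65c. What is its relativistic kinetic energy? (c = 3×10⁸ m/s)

γ = 1/√(1 - 0.65²) = 1.3159
γ - 1 = 0.3159
KE = (γ-1)mc² = 0.3159 × 4.0 × (3×10⁸)² = 1.137×10¹⁷ J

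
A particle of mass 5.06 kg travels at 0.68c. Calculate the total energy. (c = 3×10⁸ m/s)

γ = 1/√(1 - 0.68²) = 1.3639
mc² = 5.06 × (3×10⁸)² = 4.554×10¹⁷ J
E = γmc² = 1.3639 × 4.554×10¹⁷ = 6.211×10¹⁷ J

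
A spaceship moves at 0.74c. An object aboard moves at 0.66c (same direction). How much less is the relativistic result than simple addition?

Classical: u' + v = 0.66 + 0.74 = 1.4c
Relativistic: u = (0.66 + 0.74)/(1 + 0.4884) = 1.4/1.4884 = 0.9406c
Difference: 1.4 - 0.9406 = 0.4594c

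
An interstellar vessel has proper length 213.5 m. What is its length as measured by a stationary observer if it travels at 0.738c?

Proper length L₀ = 213.5 m
γ = 1/√(1 - 0.738²) = 1.482
L = L₀/γ = 213.5/1.482 = 144.1 m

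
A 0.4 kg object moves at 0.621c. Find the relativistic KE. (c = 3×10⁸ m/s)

γ = 1/√(1 - 0.621²) = 1.2758
γ - 1 = 0.2758
KE = (γ-1)mc² = 0.2758 × 0.4 × (3×10⁸)² = 9.929×10¹⁵ J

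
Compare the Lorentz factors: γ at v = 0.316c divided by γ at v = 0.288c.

γ₁ = 1/√(1 - 0.316²) = 1.0540
γ₂ = 1/√(1 - 0.288²) = 1.0442
γ₁/γ₂ = 1.0540/1.0442 = 1.009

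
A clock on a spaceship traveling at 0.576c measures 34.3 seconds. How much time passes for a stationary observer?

Proper time Δt₀ = 34.3 seconds
γ = 1/√(1 - 0.576²) = 1.2233
Δt = γΔt₀ = 1.2233 × 34.3 = 41.96 seconds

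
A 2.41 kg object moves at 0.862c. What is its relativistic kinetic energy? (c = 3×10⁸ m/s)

γ = 1/√(1 - 0.862²) = 1.9727
γ - 1 = 0.9727
KE = (γ-1)mc² = 0.9727 × 2.41 × (3×10⁸)² = 2.110×10¹⁷ J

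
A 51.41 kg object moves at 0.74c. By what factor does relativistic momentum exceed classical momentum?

p_rel = γmv, p_class = mv
Ratio = γ = 1/√(1 - 0.74²) = 1.487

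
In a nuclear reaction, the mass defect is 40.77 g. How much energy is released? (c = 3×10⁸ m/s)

Convert mass defect: Δm = 40.77 g = 0.04077 kg
E = Δm·c² = 0.04077 × (3×10⁸)²
= 0.04077 × 9×10¹⁶ = 3.669×10¹⁵ J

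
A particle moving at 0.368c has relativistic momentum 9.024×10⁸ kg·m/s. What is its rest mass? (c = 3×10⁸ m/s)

γ = 1/√(1 - 0.368²) = 1.0755
v = 0.368 × 3×10⁸ = 1.104×10⁸ m/s
m = p/(γv) = 9.024×10⁸/(1.0755 × 1.104×10⁸) = 7.600 kg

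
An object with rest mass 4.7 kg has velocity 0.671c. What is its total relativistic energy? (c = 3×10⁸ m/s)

γ = 1/√(1 - 0.671²) = 1.3487
mc² = 4.7 × (3×10⁸)² = 4.230×10¹⁷ J
E = γmc² = 1.3487 × 4.230×10¹⁷ = 5.705×10¹⁷ J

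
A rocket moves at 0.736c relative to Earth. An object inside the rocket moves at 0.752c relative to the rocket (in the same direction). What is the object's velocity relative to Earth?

u = (u' + v)/(1 + u'v/c²)
Numerator: 0.752 + 0.736 = 1.488
Denominator: 1 + 0.553472 = 1.553472
u = 1.488/1.553472 = 0.9579c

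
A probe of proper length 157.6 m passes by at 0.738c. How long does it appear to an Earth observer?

Proper length L₀ = 157.6 m
γ = 1/√(1 - 0.738²) = 1.482
L = L₀/γ = 157.6/1.482 = 106.3 m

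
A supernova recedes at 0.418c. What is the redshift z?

β = 0.418
(1+β)/(1-β) = 1.418/0.582 = 2.4364
√(2.4364) = 1.5609
z = 1.5609 - 1 = 0.5609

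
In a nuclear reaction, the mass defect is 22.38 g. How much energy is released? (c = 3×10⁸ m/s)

Convert mass defect: Δm = 22.38 g = 0.02238 kg
E = Δm·c² = 0.02238 × (3×10⁸)²
= 0.02238 × 9×10¹⁶ = 2.014×10¹⁵ J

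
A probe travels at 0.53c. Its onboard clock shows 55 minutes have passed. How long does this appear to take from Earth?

Proper time Δt₀ = 55 minutes
γ = 1/√(1 - 0.53²) = 1.1792
Δt = γΔt₀ = 1.1792 × 55 = 64.86 minutes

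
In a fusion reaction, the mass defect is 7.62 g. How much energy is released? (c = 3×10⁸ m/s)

Convert mass defect: Δm = 7.62 g = 0.00762 kg
E = Δm·c² = 0.00762 × (3×10⁸)²
= 0.00762 × 9×10¹⁶ = 6.858×10¹⁴ J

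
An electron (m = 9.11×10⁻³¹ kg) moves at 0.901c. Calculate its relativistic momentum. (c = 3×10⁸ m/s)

γ = 1/√(1 - 0.901²) = 2.305
v = 0.901 × 3×10⁸ = 2.703×10⁸ m/s
p = γmv = 2.305 × 9.11×10⁻³¹ × 2.703×10⁸ = 5.676×10⁻²² kg·m/s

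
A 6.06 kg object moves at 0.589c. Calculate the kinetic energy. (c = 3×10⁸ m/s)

γ = 1/√(1 - 0.589²) = 1.2374
γ - 1 = 0.2374
KE = (γ-1)mc² = 0.2374 × 6.06 × (3×10⁸)² = 1.295×10¹⁷ J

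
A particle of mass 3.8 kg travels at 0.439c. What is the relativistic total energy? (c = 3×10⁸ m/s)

γ = 1/√(1 - 0.439²) = 1.113
mc² = 3.8 × (3×10⁸)² = 3.420×10¹⁷ J
E = γmc² = 1.113 × 3.420×10¹⁷ = 3.806×10¹⁷ J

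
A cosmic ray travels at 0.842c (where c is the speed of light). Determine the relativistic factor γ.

v/c = 0.842, so (v/c)² = 0.708964
1 - (v/c)² = 0.291036
γ = 1/√(0.291036) = 1.854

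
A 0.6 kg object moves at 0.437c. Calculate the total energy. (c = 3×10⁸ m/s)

γ = 1/√(1 - 0.437²) = 1.1118
mc² = 0.6 × (3×10⁸)² = 5.400×10¹⁶ J
E = γmc² = 1.1118 × 5.400×10¹⁶ = 6.004×10¹⁶ J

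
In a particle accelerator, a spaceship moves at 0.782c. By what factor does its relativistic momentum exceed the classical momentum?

p_rel = γmv, p_class = mv
Ratio = γ = 1/√(1 - 0.782²)
= 1/√(0.388476) = 1.604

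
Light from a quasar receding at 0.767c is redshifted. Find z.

β = 0.767
(1+β)/(1-β) = 1.767/0.233 = 7.584
√(7.584) = 2.754
z = 2.754 - 1 = 1.754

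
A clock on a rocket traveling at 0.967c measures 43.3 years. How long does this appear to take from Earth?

Proper time Δt₀ = 43.3 years
γ = 1/√(1 - 0.967²) = 3.925
Δt = γΔt₀ = 3.925 × 43.3 = 170.0 years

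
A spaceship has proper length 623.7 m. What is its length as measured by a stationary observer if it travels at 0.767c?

Proper length L₀ = 623.7 m
γ = 1/√(1 - 0.767²) = 1.5585
L = L₀/γ = 623.7/1.5585 = 400.2 m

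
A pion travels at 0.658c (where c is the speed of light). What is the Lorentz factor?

v/c = 0.658, so (v/c)² = 0.432964
1 - (v/c)² = 0.567036
γ = 1/√(0.567036) = 1.328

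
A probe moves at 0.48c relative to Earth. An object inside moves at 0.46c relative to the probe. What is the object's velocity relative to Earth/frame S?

u = (u' + v)/(1 + u'v/c²)
Numerator: 0.46 + 0.48 = 0.94
Denominator: 1 + 0.2208 = 1.2208
u = 0.94/1.2208 = 0.7700c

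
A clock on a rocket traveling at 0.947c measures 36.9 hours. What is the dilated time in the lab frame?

Proper time Δt₀ = 36.9 hours
γ = 1/√(1 - 0.947²) = 3.113
Δt = γΔt₀ = 3.113 × 36.9 = 114.9 hours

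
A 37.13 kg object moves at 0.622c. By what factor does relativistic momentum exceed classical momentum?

p_rel = γmv, p_class = mv
Ratio = γ = 1/√(1 - 0.622²) = 1.277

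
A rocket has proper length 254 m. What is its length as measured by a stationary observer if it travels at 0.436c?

Proper length L₀ = 254 m
γ = 1/√(1 - 0.436²) = 1.111
L = L₀/γ = 254/1.111 = 228.6 m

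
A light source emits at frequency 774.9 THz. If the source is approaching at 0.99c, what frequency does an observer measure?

β = v/c = 0.99
(1+β)/(1-β) = 1.99/0.01 = 199.0
Doppler factor = √(199.0) = 14.11
f_obs = 774.9 × 14.11 = 1.093×10⁴ THz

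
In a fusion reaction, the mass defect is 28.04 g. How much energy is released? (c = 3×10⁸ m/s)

Convert mass defect: Δm = 28.04 g = 0.02804 kg
E = Δm·c² = 0.02804 × (3×10⁸)²
= 0.02804 × 9×10¹⁶ = 2.524×10¹⁵ J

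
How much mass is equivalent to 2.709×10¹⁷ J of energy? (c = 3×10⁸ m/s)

From E = mc², we get m = E/c²
c² = (3×10⁸)² = 9×10¹⁶ m²/s²
m = 2.709×10¹⁷ / 9×10¹⁶ = 3.010 kg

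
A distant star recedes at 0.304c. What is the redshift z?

β = 0.304
(1+β)/(1-β) = 1.304/0.696 = 1.8736
√(1.8736) = 1.3688
z = 1.3688 - 1 = 0.3688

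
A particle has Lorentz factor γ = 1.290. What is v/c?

From γ = 1/√(1 - v²/c²):
1/γ² = 1/1.290² = 0.6009
v²/c² = 1 - 0.6009 = 0.3991
v/c = √(0.3991) = 0.6317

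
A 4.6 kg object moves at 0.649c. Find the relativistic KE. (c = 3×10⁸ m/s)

γ = 1/√(1 - 0.649²) = 1.3144
γ - 1 = 0.3144
KE = (γ-1)mc² = 0.3144 × 4.6 × (3×10⁸)² = 1.302×10¹⁷ J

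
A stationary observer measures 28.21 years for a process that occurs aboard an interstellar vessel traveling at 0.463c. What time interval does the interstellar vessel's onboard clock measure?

Dilated time Δt = 28.21 years
γ = 1/√(1 - 0.463²) = 1.1282
Δt₀ = Δt/γ = 28.21/1.1282 = 25.00 years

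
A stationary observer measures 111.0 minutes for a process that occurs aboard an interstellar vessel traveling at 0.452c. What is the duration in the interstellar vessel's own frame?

Dilated time Δt = 111.0 minutes
γ = 1/√(1 - 0.452²) = 1.1211
Δt₀ = Δt/γ = 111.0/1.1211 = 99.01 minutes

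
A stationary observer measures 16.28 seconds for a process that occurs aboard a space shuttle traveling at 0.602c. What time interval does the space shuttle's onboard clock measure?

Dilated time Δt = 16.28 seconds
γ = 1/√(1 - 0.602²) = 1.252
Δt₀ = Δt/γ = 16.28/1.252 = 13.00 seconds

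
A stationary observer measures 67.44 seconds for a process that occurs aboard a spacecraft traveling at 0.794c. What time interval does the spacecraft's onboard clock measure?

Dilated time Δt = 67.44 seconds
γ = 1/√(1 - 0.794²) = 1.645
Δt₀ = Δt/γ = 67.44/1.645 = 41.00 seconds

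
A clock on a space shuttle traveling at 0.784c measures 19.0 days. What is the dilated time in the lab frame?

Proper time Δt₀ = 19.0 days
γ = 1/√(1 - 0.784²) = 1.611
Δt = γΔt₀ = 1.611 × 19.0 = 30.61 days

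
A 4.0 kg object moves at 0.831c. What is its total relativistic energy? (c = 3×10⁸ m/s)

γ = 1/√(1 - 0.831²) = 1.7977
mc² = 4.0 × (3×10⁸)² = 3.600×10¹⁷ J
E = γmc² = 1.7977 × 3.600×10¹⁷ = 6.472×10¹⁷ J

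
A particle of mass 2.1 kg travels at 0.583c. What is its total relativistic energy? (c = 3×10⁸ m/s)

γ = 1/√(1 - 0.583²) = 1.2308
mc² = 2.1 × (3×10⁸)² = 1.890×10¹⁷ J
E = γmc² = 1.2308 × 1.890×10¹⁷ = 2.326×10¹⁷ J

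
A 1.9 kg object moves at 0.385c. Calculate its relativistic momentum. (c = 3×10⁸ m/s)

γ = 1/√(1 - 0.385²) = 1.0835
v = 0.385 × 3×10⁸ = 1.155×10⁸ m/s
p = γmv = 1.0835 × 1.9 × 1.155×10⁸ = 2.378×10⁸ kg·m/s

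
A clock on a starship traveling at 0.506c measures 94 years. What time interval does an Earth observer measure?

Proper time Δt₀ = 94 years
γ = 1/√(1 - 0.506²) = 1.1594
Δt = γΔt₀ = 1.1594 × 94 = 109.0 years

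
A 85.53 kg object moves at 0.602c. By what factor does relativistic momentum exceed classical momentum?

p_rel = γmv, p_class = mv
Ratio = γ = 1/√(1 - 0.602²) = 1.252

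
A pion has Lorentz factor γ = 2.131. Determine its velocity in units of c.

From γ = 1/√(1 - v²/c²):
1/γ² = 1/2.131² = 0.2202
v²/c² = 1 - 0.2202 = 0.7798
v/c = √(0.7798) = 0.8831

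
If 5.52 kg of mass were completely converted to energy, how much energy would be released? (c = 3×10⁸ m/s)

Using E = mc²:
c² = (3×10⁸)² = 9×10¹⁶ m²/s²
E = 5.52 × 9×10¹⁶ = 4.968×10¹⁷ J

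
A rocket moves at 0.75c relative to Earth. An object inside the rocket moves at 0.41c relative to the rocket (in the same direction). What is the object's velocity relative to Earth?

u = (u' + v)/(1 + u'v/c²)
Numerator: 0.41 + 0.75 = 1.16
Denominator: 1 + 0.3075 = 1.3075
u = 1.16/1.3075 = 0.8872c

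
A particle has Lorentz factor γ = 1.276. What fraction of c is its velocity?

From γ = 1/√(1 - v²/c²):
1/γ² = 1/1.276² = 0.6142
v²/c² = 1 - 0.6142 = 0.3858
v/c = √(0.3858) = 0.6211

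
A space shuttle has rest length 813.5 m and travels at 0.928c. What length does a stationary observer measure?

Proper length L₀ = 813.5 m
γ = 1/√(1 - 0.928²) = 2.684
L = L₀/γ = 813.5/2.684 = 303.1 m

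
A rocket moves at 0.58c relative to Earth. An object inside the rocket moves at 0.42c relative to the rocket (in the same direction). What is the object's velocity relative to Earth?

u = (u' + v)/(1 + u'v/c²)
Numerator: 0.42 + 0.58 = 1
Denominator: 1 + 0.2436 = 1.2436
u = 1/1.2436 = 0.8041c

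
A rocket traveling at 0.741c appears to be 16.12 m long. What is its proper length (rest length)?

Contracted length L = 16.12 m
γ = 1/√(1 - 0.741²) = 1.4892
L₀ = γL = 1.4892 × 16.12 = 24.01 m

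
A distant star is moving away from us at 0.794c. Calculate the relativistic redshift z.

β = 0.794
(1+β)/(1-β) = 1.794/0.206 = 8.709
√(8.709) = 2.951
z = 2.951 - 1 = 1.951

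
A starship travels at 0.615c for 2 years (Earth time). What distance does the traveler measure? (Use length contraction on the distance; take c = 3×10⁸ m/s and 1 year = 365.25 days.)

Earth distance: d = v × t = 0.615c × 2 yr = 1.1645×10¹⁶ m
γ = 1.2682
d' = d/γ = 1.1645×10¹⁶/1.2682 = 9.182×10¹⁵ m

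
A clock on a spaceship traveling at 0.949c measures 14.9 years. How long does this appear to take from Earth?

Proper time Δt₀ = 14.9 years
γ = 1/√(1 - 0.949²) = 3.172
Δt = γΔt₀ = 3.172 × 14.9 = 47.26 years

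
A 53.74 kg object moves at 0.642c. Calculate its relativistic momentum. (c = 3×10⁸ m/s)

γ = 1/√(1 - 0.642²) = 1.304
v = 0.642 × 3×10⁸ = 1.926×10⁸ m/s
p = γmv = 1.304 × 53.74 × 1.926×10⁸ = 1.350×10¹⁰ kg·m/s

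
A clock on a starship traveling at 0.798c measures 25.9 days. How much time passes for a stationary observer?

Proper time Δt₀ = 25.9 days
γ = 1/√(1 - 0.798²) = 1.6593
Δt = γΔt₀ = 1.6593 × 25.9 = 42.98 days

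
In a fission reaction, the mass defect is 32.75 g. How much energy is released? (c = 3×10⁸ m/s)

Convert mass defect: Δm = 32.75 g = 0.03275 kg
E = Δm·c² = 0.03275 × (3×10⁸)²
= 0.03275 × 9×10¹⁶ = 2.948×10¹⁵ J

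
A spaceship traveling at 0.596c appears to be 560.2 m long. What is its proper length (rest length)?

Contracted length L = 560.2 m
γ = 1/√(1 - 0.596²) = 1.24535
L₀ = γL = 1.24535 × 560.2 = 697.6 m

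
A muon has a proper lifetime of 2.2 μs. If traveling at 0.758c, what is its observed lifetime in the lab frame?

Proper lifetime τ₀ = 2.2 μs
γ = 1/√(1 - 0.758²) = 1.533
τ = γτ₀ = 1.533 × 2.2 μs = 3.373 μs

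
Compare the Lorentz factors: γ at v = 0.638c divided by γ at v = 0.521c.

γ₁ = 1/√(1 - 0.638²) = 1.299
γ₂ = 1/√(1 - 0.521²) = 1.172
γ₁/γ₂ = 1.299/1.172 = 1.108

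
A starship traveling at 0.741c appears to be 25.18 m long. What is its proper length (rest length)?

Contracted length L = 25.18 m
γ = 1/√(1 - 0.741²) = 1.4892
L₀ = γL = 1.4892 × 25.18 = 37.50 m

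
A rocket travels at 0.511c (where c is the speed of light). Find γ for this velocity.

v/c = 0.511, so (v/c)² = 0.261121
1 - (v/c)² = 0.738879
γ = 1/√(0.738879) = 1.163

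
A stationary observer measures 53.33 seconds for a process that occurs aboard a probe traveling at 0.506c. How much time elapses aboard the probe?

Dilated time Δt = 53.33 seconds
γ = 1/√(1 - 0.506²) = 1.1594
Δt₀ = Δt/γ = 53.33/1.1594 = 46.00 seconds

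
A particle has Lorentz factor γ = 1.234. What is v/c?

From γ = 1/√(1 - v²/c²):
1/γ² = 1/1.234² = 0.6567
v²/c² = 1 - 0.6567 = 0.3433
v/c = √(0.3433) = 0.5859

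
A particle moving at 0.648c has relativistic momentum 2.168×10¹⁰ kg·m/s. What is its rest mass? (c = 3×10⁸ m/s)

γ = 1/√(1 - 0.648²) = 1.313
v = 0.648 × 3×10⁸ = 1.944×10⁸ m/s
m = p/(γv) = 2.168×10¹⁰/(1.313 × 1.944×10⁸) = 84.94 kg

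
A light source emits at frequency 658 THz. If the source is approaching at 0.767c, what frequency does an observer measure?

β = v/c = 0.767
(1+β)/(1-β) = 1.767/0.233 = 7.584
Doppler factor = √(7.584) = 2.754
f_obs = 658 × 2.754 = 1812 THz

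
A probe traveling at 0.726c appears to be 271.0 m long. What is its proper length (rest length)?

Contracted length L = 271.0 m
γ = 1/√(1 - 0.726²) = 1.4541
L₀ = γL = 1.4541 × 271.0 = 394.1 m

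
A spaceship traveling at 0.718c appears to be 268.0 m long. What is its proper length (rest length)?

Contracted length L = 268.0 m
γ = 1/√(1 - 0.718²) = 1.4367
L₀ = γL = 1.4367 × 268.0 = 385.0 m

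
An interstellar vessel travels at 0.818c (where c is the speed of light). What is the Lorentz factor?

v/c = 0.818, so (v/c)² = 0.669124
1 - (v/c)² = 0.330876
γ = 1/√(0.330876) = 1.738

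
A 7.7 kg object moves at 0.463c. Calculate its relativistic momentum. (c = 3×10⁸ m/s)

γ = 1/√(1 - 0.463²) = 1.1282
v = 0.463 × 3×10⁸ = 1.389×10⁸ m/s
p = γmv = 1.1282 × 7.7 × 1.389×10⁸ = 1.207×10⁹ kg·m/s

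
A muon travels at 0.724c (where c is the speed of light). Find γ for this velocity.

v/c = 0.724, so (v/c)² = 0.524176
1 - (v/c)² = 0.475824
γ = 1/√(0.475824) = 1.450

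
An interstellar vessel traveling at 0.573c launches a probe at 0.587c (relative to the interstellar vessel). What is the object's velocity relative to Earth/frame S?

u = (u' + v)/(1 + u'v/c²)
Numerator: 0.587 + 0.573 = 1.16
Denominator: 1 + 0.336351 = 1.336351
u = 1.16/1.336351 = 0.8680c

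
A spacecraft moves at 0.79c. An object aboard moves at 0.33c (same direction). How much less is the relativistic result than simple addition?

Classical: u' + v = 0.33 + 0.79 = 1.12c
Relativistic: u = (0.33 + 0.79)/(1 + 0.2607) = 1.12/1.2607 = 0.8884c
Difference: 1.12 - 0.8884 = 0.2316c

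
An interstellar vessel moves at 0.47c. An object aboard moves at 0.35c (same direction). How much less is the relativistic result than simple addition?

Classical: u' + v = 0.35 + 0.47 = 0.82c
Relativistic: u = (0.35 + 0.47)/(1 + 0.1645) = 0.82/1.1645 = 0.7042c
Difference: 0.82 - 0.7042 = 0.1158c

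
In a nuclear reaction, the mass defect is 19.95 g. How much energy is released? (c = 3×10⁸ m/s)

Convert mass defect: Δm = 19.95 g = 0.01995 kg
E = Δm·c² = 0.01995 × (3×10⁸)²
= 0.01995 × 9×10¹⁶ = 1.796×10¹⁵ J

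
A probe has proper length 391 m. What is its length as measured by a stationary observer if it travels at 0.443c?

Proper length L₀ = 391 m
γ = 1/√(1 - 0.443²) = 1.1154
L = L₀/γ = 391/1.1154 = 350.5 m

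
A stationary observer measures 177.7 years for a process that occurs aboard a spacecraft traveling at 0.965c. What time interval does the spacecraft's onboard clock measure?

Dilated time Δt = 177.7 years
γ = 1/√(1 - 0.965²) = 3.813
Δt₀ = Δt/γ = 177.7/3.813 = 46.60 years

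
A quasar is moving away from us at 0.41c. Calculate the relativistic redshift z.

β = 0.41
(1+β)/(1-β) = 1.41/0.59 = 2.3898
√(2.3898) = 1.5459
z = 1.5459 - 1 = 0.5459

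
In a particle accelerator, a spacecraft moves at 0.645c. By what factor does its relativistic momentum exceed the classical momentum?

p_rel = γmv, p_class = mv
Ratio = γ = 1/√(1 - 0.645²)
= 1/√(0.583975) = 1.309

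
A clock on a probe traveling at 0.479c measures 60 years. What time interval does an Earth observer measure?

Proper time Δt₀ = 60 years
γ = 1/√(1 - 0.479²) = 1.1392
Δt = γΔt₀ = 1.1392 × 60 = 68.35 years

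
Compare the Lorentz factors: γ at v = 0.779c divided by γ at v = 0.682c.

γ₁ = 1/√(1 - 0.779²) = 1.5948
γ₂ = 1/√(1 - 0.682²) = 1.3673
γ₁/γ₂ = 1.5948/1.3673 = 1.166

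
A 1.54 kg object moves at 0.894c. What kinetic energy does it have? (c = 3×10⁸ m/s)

γ = 1/√(1 - 0.894²) = 2.2318
γ - 1 = 1.2318
KE = (γ-1)mc² = 1.2318 × 1.54 × (3×10⁸)² = 1.707×10¹⁷ J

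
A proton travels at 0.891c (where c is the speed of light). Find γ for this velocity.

v/c = 0.891, so (v/c)² = 0.793881
1 - (v/c)² = 0.206119
γ = 1/√(0.206119) = 2.203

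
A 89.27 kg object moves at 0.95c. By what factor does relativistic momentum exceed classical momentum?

p_rel = γmv, p_class = mv
Ratio = γ = 1/√(1 - 0.95²) = 3.203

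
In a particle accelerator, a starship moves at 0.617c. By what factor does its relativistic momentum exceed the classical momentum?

p_rel = γmv, p_class = mv
Ratio = γ = 1/√(1 - 0.617²)
= 1/√(0.619311) = 1.271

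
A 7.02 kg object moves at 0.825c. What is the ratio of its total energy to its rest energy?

E = γmc², E₀ = mc²
E/E₀ = γ = 1/√(1 - 0.825²) = 1.769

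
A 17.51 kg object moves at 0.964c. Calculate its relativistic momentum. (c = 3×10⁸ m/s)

γ = 1/√(1 - 0.964²) = 3.7608
v = 0.964 × 3×10⁸ = 2.892×10⁸ m/s
p = γmv = 3.7608 × 17.51 × 2.892×10⁸ = 1.904×10¹⁰ kg·m/s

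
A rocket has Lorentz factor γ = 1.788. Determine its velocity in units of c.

From γ = 1/√(1 - v²/c²):
1/γ² = 1/1.788² = 0.3128
v²/c² = 1 - 0.3128 = 0.6872
v/c = √(0.6872) = 0.8290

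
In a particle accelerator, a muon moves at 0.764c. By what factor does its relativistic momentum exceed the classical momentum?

p_rel = γmv, p_class = mv
Ratio = γ = 1/√(1 - 0.764²)
= 1/√(0.416304) = 1.550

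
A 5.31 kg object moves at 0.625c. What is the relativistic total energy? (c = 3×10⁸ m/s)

γ = 1/√(1 - 0.625²) = 1.281
mc² = 5.31 × (3×10⁸)² = 4.779×10¹⁷ J
E = γmc² = 1.281 × 4.779×10¹⁷ = 6.122×10¹⁷ J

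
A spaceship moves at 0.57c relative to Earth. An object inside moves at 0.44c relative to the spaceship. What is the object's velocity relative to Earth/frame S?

u = (u' + v)/(1 + u'v/c²)
Numerator: 0.44 + 0.57 = 1.01
Denominator: 1 + 0.2508 = 1.2508
u = 1.01/1.2508 = 0.8075c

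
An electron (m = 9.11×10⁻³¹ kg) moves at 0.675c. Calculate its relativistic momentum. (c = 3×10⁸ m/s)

γ = 1/√(1 - 0.675²) = 1.355
v = 0.675 × 3×10⁸ = 2.025×10⁸ m/s
p = γmv = 1.355 × 9.11×10⁻³¹ × 2.025×10⁸ = 2.500×10⁻²² kg·m/s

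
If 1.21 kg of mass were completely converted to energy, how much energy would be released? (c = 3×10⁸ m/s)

Using E = mc²:
c² = (3×10⁸)² = 9×10¹⁶ m²/s²
E = 1.21 × 9×10¹⁶ = 1.089×10¹⁷ J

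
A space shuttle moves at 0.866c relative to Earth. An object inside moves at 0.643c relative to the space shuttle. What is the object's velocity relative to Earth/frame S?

u = (u' + v)/(1 + u'v/c²)
Numerator: 0.643 + 0.866 = 1.509
Denominator: 1 + 0.556838 = 1.556838
u = 1.509/1.556838 = 0.9693c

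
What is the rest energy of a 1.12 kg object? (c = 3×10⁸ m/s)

c² = (3×10⁸)² = 9.000×10¹⁶ m²/s²
E₀ = mc² = 1.12 × 9.000×10¹⁶ = 1.008×10¹⁷ J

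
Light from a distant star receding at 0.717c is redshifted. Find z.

β = 0.717
(1+β)/(1-β) = 1.717/0.283 = 6.067
√(6.067) = 2.463
z = 2.463 - 1 = 1.463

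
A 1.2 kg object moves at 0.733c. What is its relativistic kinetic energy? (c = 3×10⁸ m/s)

γ = 1/√(1 - 0.733²) = 1.4701
γ - 1 = 0.4701
KE = (γ-1)mc² = 0.4701 × 1.2 × (3×10⁸)² = 5.077×10¹⁶ J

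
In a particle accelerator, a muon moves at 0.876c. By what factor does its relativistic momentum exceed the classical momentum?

p_rel = γmv, p_class = mv
Ratio = γ = 1/√(1 - 0.876²)
= 1/√(0.232624) = 2.073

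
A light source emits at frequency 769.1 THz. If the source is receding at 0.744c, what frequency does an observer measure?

β = v/c = 0.744
(1-β)/(1+β) = 0.256/1.744 = 0.14679
Doppler factor = √(0.14679) = 0.38313
f_obs = 769.1 × 0.38313 = 294.7 THz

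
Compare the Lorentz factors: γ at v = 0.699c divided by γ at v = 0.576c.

γ₁ = 1/√(1 - 0.699²) = 1.398
γ₂ = 1/√(1 - 0.576²) = 1.223
γ₁/γ₂ = 1.398/1.223 = 1.143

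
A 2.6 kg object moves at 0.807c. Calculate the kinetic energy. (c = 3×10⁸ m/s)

γ = 1/√(1 - 0.807²) = 1.6933
γ - 1 = 0.6933
KE = (γ-1)mc² = 0.6933 × 2.6 × (3×10⁸)² = 1.622×10¹⁷ J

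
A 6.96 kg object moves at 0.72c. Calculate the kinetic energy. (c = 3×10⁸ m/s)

γ = 1/√(1 - 0.72²) = 1.441
γ - 1 = 0.4410
KE = (γ-1)mc² = 0.4410 × 6.96 × (3×10⁸)² = 2.762×10¹⁷ J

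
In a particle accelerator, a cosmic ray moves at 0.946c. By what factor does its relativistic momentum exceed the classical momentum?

p_rel = γmv, p_class = mv
Ratio = γ = 1/√(1 - 0.946²)
= 1/√(0.105084) = 3.085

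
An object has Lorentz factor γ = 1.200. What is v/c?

From γ = 1/√(1 - v²/c²):
1/γ² = 1/1.200² = 0.6944
v²/c² = 1 - 0.6944 = 0.3056
v/c = √(0.3056) = 0.5528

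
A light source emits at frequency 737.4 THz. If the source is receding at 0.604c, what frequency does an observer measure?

β = v/c = 0.604
(1-β)/(1+β) = 0.396/1.604 = 0.2469
Doppler factor = √(0.2469) = 0.4969
f_obs = 737.4 × 0.4969 = 366.4 THz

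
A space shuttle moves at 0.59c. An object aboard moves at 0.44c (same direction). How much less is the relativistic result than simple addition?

Classical: u' + v = 0.44 + 0.59 = 1.03c
Relativistic: u = (0.44 + 0.59)/(1 + 0.2596) = 1.03/1.2596 = 0.8177c
Difference: 1.03 - 0.8177 = 0.2123c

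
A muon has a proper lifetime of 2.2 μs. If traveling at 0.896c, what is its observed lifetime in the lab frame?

Proper lifetime τ₀ = 2.2 μs
γ = 1/√(1 - 0.896²) = 2.252
τ = γτ₀ = 2.252 × 2.2 μs = 4.954 μs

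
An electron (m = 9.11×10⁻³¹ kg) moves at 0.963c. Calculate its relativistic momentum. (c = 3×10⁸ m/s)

γ = 1/√(1 - 0.963²) = 3.7106
v = 0.963 × 3×10⁸ = 2.889×10⁸ m/s
p = γmv = 3.7106 × 9.11×10⁻³¹ × 2.889×10⁸ = 9.766×10⁻²² kg·m/s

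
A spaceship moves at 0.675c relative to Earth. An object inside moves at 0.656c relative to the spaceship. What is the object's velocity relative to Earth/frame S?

u = (u' + v)/(1 + u'v/c²)
Numerator: 0.656 + 0.675 = 1.331
Denominator: 1 + 0.4428 = 1.4428
u = 1.331/1.4428 = 0.9225c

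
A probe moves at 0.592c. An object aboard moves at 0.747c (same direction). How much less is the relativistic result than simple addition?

Classical: u' + v = 0.747 + 0.592 = 1.339c
Relativistic: u = (0.747 + 0.592)/(1 + 0.442224) = 1.339/1.442224 = 0.9284c
Difference: 1.339 - 0.9284 = 0.4106c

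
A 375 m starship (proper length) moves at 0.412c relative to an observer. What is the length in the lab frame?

Proper length L₀ = 375 m
γ = 1/√(1 - 0.412²) = 1.0975
L = L₀/γ = 375/1.0975 = 341.7 m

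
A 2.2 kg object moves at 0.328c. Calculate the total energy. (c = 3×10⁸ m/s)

γ = 1/√(1 - 0.328²) = 1.0586
mc² = 2.2 × (3×10⁸)² = 1.980×10¹⁷ J
E = γmc² = 1.0586 × 1.980×10¹⁷ = 2.096×10¹⁷ J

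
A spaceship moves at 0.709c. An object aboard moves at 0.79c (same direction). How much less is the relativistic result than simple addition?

Classical: u' + v = 0.79 + 0.709 = 1.499c
Relativistic: u = (0.79 + 0.709)/(1 + 0.56011) = 1.499/1.56011 = 0.9608c
Difference: 1.499 - 0.9608 = 0.5382c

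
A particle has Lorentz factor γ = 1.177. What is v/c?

From γ = 1/√(1 - v²/c²):
1/γ² = 1/1.177² = 0.7219
v²/c² = 1 - 0.7219 = 0.2781
v/c = √(0.2781) = 0.5274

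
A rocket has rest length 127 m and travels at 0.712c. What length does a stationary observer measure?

Proper length L₀ = 127 m
γ = 1/√(1 - 0.712²) = 1.4241
L = L₀/γ = 127/1.4241 = 89.18 m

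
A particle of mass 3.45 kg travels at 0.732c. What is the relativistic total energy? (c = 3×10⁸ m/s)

γ = 1/√(1 - 0.732²) = 1.46777
mc² = 3.45 × (3×10⁸)² = 3.105×10¹⁷ J
E = γmc² = 1.46777 × 3.105×10¹⁷ = 4.557×10¹⁷ J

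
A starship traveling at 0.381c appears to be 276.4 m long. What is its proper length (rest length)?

Contracted length L = 276.4 m
γ = 1/√(1 - 0.381²) = 1.08158
L₀ = γL = 1.08158 × 276.4 = 298.9 m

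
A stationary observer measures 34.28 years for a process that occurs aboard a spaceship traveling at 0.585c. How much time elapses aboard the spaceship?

Dilated time Δt = 34.28 years
γ = 1/√(1 - 0.585²) = 1.233
Δt₀ = Δt/γ = 34.28/1.233 = 27.80 years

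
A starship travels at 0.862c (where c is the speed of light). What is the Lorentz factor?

v/c = 0.862, so (v/c)² = 0.743044
1 - (v/c)² = 0.256956
γ = 1/√(0.256956) = 1.973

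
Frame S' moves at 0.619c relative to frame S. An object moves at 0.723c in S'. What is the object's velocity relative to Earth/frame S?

u = (u' + v)/(1 + u'v/c²)
Numerator: 0.723 + 0.619 = 1.342
Denominator: 1 + 0.447537 = 1.447537
u = 1.342/1.447537 = 0.9271c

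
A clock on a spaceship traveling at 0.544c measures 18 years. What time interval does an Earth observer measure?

Proper time Δt₀ = 18 years
γ = 1/√(1 - 0.544²) = 1.1918
Δt = γΔt₀ = 1.1918 × 18 = 21.45 years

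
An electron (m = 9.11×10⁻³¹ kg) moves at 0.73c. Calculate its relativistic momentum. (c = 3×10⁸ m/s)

γ = 1/√(1 - 0.73²) = 1.463
v = 0.73 × 3×10⁸ = 2.190×10⁸ m/s
p = γmv = 1.463 × 9.11×10⁻³¹ × 2.190×10⁸ = 2.919×10⁻²² kg·m/s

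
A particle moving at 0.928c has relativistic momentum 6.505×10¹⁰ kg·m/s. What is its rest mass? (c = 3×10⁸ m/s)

γ = 1/√(1 - 0.928²) = 2.684
v = 0.928 × 3×10⁸ = 2.784×10⁸ m/s
m = p/(γv) = 6.505×10¹⁰/(2.684 × 2.784×10⁸) = 87.06 kg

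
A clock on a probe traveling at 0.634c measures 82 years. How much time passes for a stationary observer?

Proper time Δt₀ = 82 years
γ = 1/√(1 - 0.634²) = 1.293
Δt = γΔt₀ = 1.293 × 82 = 106.0 years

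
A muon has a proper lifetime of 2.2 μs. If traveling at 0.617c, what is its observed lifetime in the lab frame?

Proper lifetime τ₀ = 2.2 μs
γ = 1/√(1 - 0.617²) = 1.271
τ = γτ₀ = 1.271 × 2.2 μs = 2.796 μs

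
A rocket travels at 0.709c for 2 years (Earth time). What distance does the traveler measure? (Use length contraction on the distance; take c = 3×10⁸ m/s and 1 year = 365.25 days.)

Earth distance: d = v × t = 0.709c × 2 yr = 1.34246×10¹⁶ m
γ = 1.41802
d' = d/γ = 1.34246×10¹⁶/1.41802 = 9.467×10¹⁵ m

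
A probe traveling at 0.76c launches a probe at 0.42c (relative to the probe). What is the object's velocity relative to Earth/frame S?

u = (u' + v)/(1 + u'v/c²)
Numerator: 0.42 + 0.76 = 1.18
Denominator: 1 + 0.3192 = 1.3192
u = 1.18/1.3192 = 0.8945c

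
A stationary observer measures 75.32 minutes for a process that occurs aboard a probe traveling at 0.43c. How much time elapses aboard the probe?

Dilated time Δt = 75.32 minutes
γ = 1/√(1 - 0.43²) = 1.1076
Δt₀ = Δt/γ = 75.32/1.1076 = 68.00 minutes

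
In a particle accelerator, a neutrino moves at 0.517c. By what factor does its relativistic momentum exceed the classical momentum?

p_rel = γmv, p_class = mv
Ratio = γ = 1/√(1 - 0.517²)
= 1/√(0.732711) = 1.168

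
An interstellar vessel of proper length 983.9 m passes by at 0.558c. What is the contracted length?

Proper length L₀ = 983.9 m
γ = 1/√(1 - 0.558²) = 1.205
L = L₀/γ = 983.9/1.205 = 816.5 m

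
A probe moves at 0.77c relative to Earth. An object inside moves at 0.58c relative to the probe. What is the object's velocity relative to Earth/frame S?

u = (u' + v)/(1 + u'v/c²)
Numerator: 0.58 + 0.77 = 1.35
Denominator: 1 + 0.4466 = 1.4466
u = 1.35/1.4466 = 0.9332c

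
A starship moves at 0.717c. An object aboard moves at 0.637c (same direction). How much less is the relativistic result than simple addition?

Classical: u' + v = 0.637 + 0.717 = 1.354c
Relativistic: u = (0.637 + 0.717)/(1 + 0.456729) = 1.354/1.456729 = 0.9295c
Difference: 1.354 - 0.9295 = 0.4245c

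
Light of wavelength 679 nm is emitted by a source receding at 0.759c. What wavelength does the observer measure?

β = 0.759
Wavelength Doppler factor = √(1.759/0.241) = √(7.2988) = 2.7016
λ_obs = 679 × 2.7016 = 1834 nm (redshift)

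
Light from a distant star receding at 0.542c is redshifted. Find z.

β = 0.542
(1+β)/(1-β) = 1.542/0.458 = 3.367
√(3.367) = 1.8349
z = 1.8349 - 1 = 0.8349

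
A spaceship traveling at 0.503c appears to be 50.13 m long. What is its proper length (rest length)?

Contracted length L = 50.13 m
γ = 1/√(1 - 0.503²) = 1.157
L₀ = γL = 1.157 × 50.13 = 58.00 m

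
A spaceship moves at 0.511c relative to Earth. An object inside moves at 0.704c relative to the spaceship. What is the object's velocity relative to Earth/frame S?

u = (u' + v)/(1 + u'v/c²)
Numerator: 0.704 + 0.511 = 1.215
Denominator: 1 + 0.359744 = 1.359744
u = 1.215/1.359744 = 0.8936c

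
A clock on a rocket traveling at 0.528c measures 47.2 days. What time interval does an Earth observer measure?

Proper time Δt₀ = 47.2 days
γ = 1/√(1 - 0.528²) = 1.1775
Δt = γΔt₀ = 1.1775 × 47.2 = 55.58 days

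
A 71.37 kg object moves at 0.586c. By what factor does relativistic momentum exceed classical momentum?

p_rel = γmv, p_class = mv
Ratio = γ = 1/√(1 - 0.586²) = 1.234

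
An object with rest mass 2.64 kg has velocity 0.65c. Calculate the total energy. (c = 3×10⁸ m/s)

γ = 1/√(1 - 0.65²) = 1.316
mc² = 2.64 × (3×10⁸)² = 2.376×10¹⁷ J
E = γmc² = 1.316 × 2.376×10¹⁷ = 3.127×10¹⁷ J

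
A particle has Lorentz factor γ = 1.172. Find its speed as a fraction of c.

From γ = 1/√(1 - v²/c²):
1/γ² = 1/1.172² = 0.7280
v²/c² = 1 - 0.7280 = 0.2720
v/c = √(0.2720) = 0.5215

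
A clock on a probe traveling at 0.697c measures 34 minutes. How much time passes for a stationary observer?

Proper time Δt₀ = 34 minutes
γ = 1/√(1 - 0.697²) = 1.3946
Δt = γΔt₀ = 1.3946 × 34 = 47.42 minutes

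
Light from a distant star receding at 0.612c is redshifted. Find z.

β = 0.612
(1+β)/(1-β) = 1.612/0.388 = 4.155
√(4.155) = 2.038
z = 2.038 - 1 = 1.038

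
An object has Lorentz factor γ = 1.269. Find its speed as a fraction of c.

From γ = 1/√(1 - v²/c²):
1/γ² = 1/1.269² = 0.6210
v²/c² = 1 - 0.6210 = 0.3790
v/c = √(0.3790) = 0.6156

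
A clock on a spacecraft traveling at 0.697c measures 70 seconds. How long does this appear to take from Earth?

Proper time Δt₀ = 70 seconds
γ = 1/√(1 - 0.697²) = 1.3946
Δt = γΔt₀ = 1.3946 × 70 = 97.62 seconds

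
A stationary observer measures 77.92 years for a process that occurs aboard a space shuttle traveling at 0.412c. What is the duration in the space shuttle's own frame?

Dilated time Δt = 77.92 years
γ = 1/√(1 - 0.412²) = 1.0975
Δt₀ = Δt/γ = 77.92/1.0975 = 71.00 years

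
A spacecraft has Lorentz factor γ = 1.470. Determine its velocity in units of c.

From γ = 1/√(1 - v²/c²):
1/γ² = 1/1.470² = 0.46277
v²/c² = 1 - 0.46277 = 0.53723
v/c = √(0.53723) = 0.7330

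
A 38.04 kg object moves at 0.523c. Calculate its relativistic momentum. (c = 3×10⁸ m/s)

γ = 1/√(1 - 0.523²) = 1.1733
v = 0.523 × 3×10⁸ = 1.569×10⁸ m/s
p = γmv = 1.1733 × 38.04 × 1.569×10⁸ = 7.003×10⁹ kg·m/s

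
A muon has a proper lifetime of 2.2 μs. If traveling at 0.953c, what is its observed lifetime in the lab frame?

Proper lifetime τ₀ = 2.2 μs
γ = 1/√(1 - 0.953²) = 3.30065
τ = γτ₀ = 3.30065 × 2.2 μs = 7.261 μs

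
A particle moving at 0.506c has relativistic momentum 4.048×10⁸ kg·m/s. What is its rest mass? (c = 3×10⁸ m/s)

γ = 1/√(1 - 0.506²) = 1.1594
v = 0.506 × 3×10⁸ = 1.518×10⁸ m/s
m = p/(γv) = 4.048×10⁸/(1.1594 × 1.518×10⁸) = 2.300 kg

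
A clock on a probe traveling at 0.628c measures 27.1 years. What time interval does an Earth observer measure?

Proper time Δt₀ = 27.1 years
γ = 1/√(1 - 0.628²) = 1.285
Δt = γΔt₀ = 1.285 × 27.1 = 34.82 years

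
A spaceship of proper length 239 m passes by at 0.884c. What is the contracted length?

Proper length L₀ = 239 m
γ = 1/√(1 - 0.884²) = 2.139
L = L₀/γ = 239/2.139 = 111.7 m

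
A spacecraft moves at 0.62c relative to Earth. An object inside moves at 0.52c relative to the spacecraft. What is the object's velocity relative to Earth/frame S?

u = (u' + v)/(1 + u'v/c²)
Numerator: 0.52 + 0.62 = 1.14
Denominator: 1 + 0.3224 = 1.3224
u = 1.14/1.3224 = 0.8621c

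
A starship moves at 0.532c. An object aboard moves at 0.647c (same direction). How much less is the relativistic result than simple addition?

Classical: u' + v = 0.647 + 0.532 = 1.179c
Relativistic: u = (0.647 + 0.532)/(1 + 0.344204) = 1.179/1.344204 = 0.8771c
Difference: 1.179 - 0.8771 = 0.3019c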